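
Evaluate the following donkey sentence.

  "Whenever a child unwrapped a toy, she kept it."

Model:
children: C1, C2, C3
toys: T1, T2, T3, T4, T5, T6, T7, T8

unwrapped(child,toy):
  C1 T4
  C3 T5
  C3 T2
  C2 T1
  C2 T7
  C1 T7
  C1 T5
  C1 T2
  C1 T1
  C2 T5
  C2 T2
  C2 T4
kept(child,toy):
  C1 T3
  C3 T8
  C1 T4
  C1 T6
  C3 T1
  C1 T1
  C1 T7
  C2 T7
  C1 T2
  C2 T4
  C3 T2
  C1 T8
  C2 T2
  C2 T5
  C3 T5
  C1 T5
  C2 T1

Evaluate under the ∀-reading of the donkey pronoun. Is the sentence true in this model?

True

"it" takes "a toy" as antecedent — a donkey pronoun bound across the clause boundary.
Strong reading: for every (c,t) with unwrapped(c,t), kept(c,t).
Restrictor pairs: (C1,T1) ✓  (C1,T2) ✓  (C1,T4) ✓  (C1,T5) ✓  (C1,T7) ✓  (C2,T1) ✓  (C2,T2) ✓  (C2,T4) ✓  (C2,T5) ✓  (C2,T7) ✓  (C3,T2) ✓  (C3,T5) ✓
Every restrictor pair satisfies the scope.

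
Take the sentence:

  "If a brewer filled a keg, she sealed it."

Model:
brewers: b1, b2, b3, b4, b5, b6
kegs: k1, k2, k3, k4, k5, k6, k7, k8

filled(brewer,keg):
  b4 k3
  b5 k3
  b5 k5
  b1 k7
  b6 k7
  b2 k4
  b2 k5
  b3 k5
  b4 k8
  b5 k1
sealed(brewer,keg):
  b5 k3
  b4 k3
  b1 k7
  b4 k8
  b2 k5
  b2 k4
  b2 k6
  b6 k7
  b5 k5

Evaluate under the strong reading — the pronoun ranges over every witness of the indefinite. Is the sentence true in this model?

False

"it" takes "a keg" as antecedent — a donkey pronoun bound across the clause boundary.
Strong reading: for every (b,k) with filled(b,k), sealed(b,k).
Restrictor pairs: (b1,k7) ✓  (b2,k4) ✓  (b2,k5) ✓  (b3,k5) ✗  (b4,k3) ✓  (b4,k8) ✓  (b5,k1) ✗  (b5,k3) ✓  (b5,k5) ✓  (b6,k7) ✓
Counterexample: (b3,k5) is in filled but fails the scope.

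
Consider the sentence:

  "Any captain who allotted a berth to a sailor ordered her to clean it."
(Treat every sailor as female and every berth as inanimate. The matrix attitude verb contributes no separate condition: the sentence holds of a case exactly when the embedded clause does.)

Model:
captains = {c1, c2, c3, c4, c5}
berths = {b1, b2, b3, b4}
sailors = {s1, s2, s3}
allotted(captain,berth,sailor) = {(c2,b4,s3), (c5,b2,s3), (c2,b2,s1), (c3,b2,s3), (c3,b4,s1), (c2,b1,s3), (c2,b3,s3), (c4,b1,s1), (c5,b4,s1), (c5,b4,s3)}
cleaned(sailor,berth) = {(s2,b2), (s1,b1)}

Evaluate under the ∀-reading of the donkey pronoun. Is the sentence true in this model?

False

"her" takes "a sailor" as antecedent and "it" takes "a berth"; both are donkey pronouns co-varying with the restrictor.
Strong reading: for every (c,b,s) with allotted(c,b,s), cleaned(s,b).
Restrictor triples: (c2,b1,s3)→cleaned(s3,b1) ✗  (c2,b2,s1)→cleaned(s1,b2) ✗  (c2,b3,s3)→cleaned(s3,b3) ✗  (c2,b4,s3)→cleaned(s3,b4) ✗  (c3,b2,s3)→cleaned(s3,b2) ✗  (c3,b4,s1)→cleaned(s1,b4) ✗  (c4,b1,s1)→cleaned(s1,b1) ✓  (c5,b2,s3)→cleaned(s3,b2) ✗  (c5,b4,s1)→cleaned(s1,b4) ✗  (c5,b4,s3)→cleaned(s3,b4) ✗
Counterexample: (c2,b1,s3) — cleaned(s3,b1) does not hold.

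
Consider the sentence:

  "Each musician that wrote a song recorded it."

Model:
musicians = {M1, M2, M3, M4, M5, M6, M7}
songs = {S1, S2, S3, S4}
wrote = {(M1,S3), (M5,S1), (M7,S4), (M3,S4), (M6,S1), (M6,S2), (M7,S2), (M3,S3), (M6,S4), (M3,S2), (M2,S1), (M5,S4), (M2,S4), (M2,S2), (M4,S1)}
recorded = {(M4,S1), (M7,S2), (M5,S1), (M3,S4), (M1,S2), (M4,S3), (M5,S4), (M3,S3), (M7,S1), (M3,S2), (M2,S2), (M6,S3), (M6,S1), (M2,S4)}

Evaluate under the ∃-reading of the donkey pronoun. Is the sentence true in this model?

False

"it" takes "a song" as antecedent — a donkey pronoun bound across the clause boundary.
Weak reading: every musician m with some wrote-song has at least one wrote-song s such that recorded(m,s).
Per musician: M1:✗  M2:✓  M3:✓  M4:✓  M5:✓  M6:✓  M7:✓
M1 has no witness among its wrote-songs.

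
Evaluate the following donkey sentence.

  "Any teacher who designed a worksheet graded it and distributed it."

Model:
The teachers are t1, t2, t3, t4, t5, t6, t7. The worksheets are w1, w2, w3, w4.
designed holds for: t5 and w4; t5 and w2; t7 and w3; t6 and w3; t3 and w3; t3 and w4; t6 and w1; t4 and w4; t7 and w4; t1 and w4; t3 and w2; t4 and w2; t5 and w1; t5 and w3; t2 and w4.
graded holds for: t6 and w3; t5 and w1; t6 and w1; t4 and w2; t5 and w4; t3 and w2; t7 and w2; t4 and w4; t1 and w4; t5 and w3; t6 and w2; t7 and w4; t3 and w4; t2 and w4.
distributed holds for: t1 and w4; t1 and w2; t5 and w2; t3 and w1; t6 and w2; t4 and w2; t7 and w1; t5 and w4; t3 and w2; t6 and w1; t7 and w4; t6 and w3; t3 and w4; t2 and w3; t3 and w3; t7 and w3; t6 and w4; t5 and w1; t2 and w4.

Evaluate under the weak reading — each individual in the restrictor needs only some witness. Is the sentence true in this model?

"it" takes "a worksheet" as antecedent — a donkey pronoun bound across the clause boundary.
Weak reading: every teacher t with some designed-worksheet has at least one designed-worksheet w such that graded(t,w) ∧ distributed(t,w).
Per teacher: t1:✓  t2:✓  t3:✓  t4:✓  t5:✓  t6:✓  t7:✓
Every teacher in the restrictor has a witness.

True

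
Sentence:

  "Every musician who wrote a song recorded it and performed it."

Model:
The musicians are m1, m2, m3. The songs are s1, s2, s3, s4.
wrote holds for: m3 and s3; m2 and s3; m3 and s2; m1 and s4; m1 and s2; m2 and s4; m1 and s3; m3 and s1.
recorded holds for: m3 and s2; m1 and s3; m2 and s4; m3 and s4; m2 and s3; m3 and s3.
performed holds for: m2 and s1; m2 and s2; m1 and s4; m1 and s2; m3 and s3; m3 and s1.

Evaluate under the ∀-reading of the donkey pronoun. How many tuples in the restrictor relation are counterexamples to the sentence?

7

"it" takes "a song" as antecedent — a donkey pronoun bound across the clause boundary.
Strong reading: for every (m,s) with wrote(m,s), recorded(m,s) ∧ performed(m,s).
Restrictor pairs: (m1,s2) ✗  (m1,s3) ✗  (m1,s4) ✗  (m2,s3) ✗  (m2,s4) ✗  (m3,s1) ✗  (m3,s2) ✗  (m3,s3) ✓
Counterexamples (restrictor pairs failing the scope): 7.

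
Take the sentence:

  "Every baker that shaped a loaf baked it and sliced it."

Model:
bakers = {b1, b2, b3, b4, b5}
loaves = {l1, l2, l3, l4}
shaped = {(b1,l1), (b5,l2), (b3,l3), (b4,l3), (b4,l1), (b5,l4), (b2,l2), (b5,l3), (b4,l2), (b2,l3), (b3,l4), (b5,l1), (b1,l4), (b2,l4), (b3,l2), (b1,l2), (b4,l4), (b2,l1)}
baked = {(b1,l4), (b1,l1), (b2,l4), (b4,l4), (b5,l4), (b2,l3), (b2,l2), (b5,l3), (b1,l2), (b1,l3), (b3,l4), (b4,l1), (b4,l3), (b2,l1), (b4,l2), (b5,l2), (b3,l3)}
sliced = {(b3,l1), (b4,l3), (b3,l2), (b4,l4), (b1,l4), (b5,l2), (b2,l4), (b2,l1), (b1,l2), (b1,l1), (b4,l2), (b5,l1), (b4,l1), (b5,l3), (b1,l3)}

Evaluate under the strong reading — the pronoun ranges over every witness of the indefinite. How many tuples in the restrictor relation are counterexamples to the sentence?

7

"it" takes "a loaf" as antecedent — a donkey pronoun bound across the clause boundary.
Strong reading: for every (b,l) with shaped(b,l), baked(b,l) ∧ sliced(b,l).
Restrictor pairs: (b1,l1) ✓  (b1,l2) ✓  (b1,l4) ✓  (b2,l1) ✓  (b2,l2) ✗  (b2,l3) ✗  (b2,l4) ✓  (b3,l2) ✗  (b3,l3) ✗  (b3,l4) ✗  (b4,l1) ✓  (b4,l2) ✓  (b4,l3) ✓  (b4,l4) ✓  (b5,l1) ✗  (b5,l2) ✓  (b5,l3) ✓  (b5,l4) ✗
Counterexamples (restrictor pairs failing the scope): 7.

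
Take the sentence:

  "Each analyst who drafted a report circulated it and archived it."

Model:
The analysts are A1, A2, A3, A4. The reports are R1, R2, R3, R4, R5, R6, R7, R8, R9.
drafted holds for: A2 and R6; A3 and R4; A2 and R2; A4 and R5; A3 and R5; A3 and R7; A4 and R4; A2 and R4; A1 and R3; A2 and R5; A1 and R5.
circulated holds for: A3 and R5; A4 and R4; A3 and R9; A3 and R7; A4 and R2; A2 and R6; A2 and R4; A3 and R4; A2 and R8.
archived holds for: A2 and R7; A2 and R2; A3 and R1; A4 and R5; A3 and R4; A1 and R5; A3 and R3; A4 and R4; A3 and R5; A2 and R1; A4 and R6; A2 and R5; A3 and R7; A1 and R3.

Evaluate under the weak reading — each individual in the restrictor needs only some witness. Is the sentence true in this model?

"it" takes "a report" as antecedent — a donkey pronoun bound across the clause boundary.
Weak reading: every analyst a with some drafted-report has at least one drafted-report r such that circulated(a,r) ∧ archived(a,r).
Per analyst: A1:✗  A2:✗  A3:✓  A4:✓
A1 has no witness among its drafted-reports.

False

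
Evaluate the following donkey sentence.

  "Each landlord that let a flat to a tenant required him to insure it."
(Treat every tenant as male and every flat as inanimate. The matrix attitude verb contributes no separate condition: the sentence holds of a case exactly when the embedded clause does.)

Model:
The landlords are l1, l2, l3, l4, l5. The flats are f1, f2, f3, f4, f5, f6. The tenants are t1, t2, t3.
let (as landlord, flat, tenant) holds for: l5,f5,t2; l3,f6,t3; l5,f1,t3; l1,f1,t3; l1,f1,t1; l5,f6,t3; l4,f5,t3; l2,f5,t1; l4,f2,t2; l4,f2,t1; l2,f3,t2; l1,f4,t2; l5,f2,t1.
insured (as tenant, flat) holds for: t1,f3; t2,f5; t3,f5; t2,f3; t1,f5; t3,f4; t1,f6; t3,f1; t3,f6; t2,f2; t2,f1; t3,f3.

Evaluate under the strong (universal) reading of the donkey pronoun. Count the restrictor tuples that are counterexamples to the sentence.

"him" takes "a tenant" as antecedent and "it" takes "a flat"; both are donkey pronouns co-varying with the restrictor.
Strong reading: for every (l,f,t) with let(l,f,t), insured(t,f).
Restrictor triples: (l1,f1,t1)→insured(t1,f1) ✗  (l1,f1,t3)→insured(t3,f1) ✓  (l1,f4,t2)→insured(t2,f4) ✗  (l2,f3,t2)→insured(t2,f3) ✓  (l2,f5,t1)→insured(t1,f5) ✓  (l3,f6,t3)→insured(t3,f6) ✓  (l4,f2,t1)→insured(t1,f2) ✗  (l4,f2,t2)→insured(t2,f2) ✓  (l4,f5,t3)→insured(t3,f5) ✓  (l5,f1,t3)→insured(t3,f1) ✓  (l5,f2,t1)→insured(t1,f2) ✗  (l5,f5,t2)→insured(t2,f5) ✓  (l5,f6,t3)→insured(t3,f6) ✓
Counterexamples (restrictor triples failing the scope): 4.

4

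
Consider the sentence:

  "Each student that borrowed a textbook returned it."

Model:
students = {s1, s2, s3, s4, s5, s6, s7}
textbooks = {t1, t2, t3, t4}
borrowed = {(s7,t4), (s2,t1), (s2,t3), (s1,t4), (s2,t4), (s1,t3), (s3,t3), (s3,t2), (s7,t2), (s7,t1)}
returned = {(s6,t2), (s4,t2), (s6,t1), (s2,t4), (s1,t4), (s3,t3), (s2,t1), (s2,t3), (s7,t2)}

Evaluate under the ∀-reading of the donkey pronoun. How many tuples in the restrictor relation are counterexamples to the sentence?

4

"it" takes "a textbook" as antecedent — a donkey pronoun bound across the clause boundary.
Strong reading: for every (s,t) with borrowed(s,t), returned(s,t).
Restrictor pairs: (s1,t3) ✗  (s1,t4) ✓  (s2,t1) ✓  (s2,t3) ✓  (s2,t4) ✓  (s3,t2) ✗  (s3,t3) ✓  (s7,t1) ✗  (s7,t2) ✓  (s7,t4) ✗
Counterexamples (restrictor pairs failing the scope): 4.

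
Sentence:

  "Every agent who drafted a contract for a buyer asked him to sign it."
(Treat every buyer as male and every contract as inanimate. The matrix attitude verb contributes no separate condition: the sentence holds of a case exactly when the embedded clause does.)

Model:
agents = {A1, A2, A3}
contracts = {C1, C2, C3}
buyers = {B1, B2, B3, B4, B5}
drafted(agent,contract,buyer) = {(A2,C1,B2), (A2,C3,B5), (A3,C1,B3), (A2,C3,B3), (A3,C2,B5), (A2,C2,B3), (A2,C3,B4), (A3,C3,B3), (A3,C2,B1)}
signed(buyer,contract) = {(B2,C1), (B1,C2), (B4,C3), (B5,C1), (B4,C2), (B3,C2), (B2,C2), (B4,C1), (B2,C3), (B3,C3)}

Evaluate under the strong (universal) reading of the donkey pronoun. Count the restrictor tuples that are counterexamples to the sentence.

"him" takes "a buyer" as antecedent and "it" takes "a contract"; both are donkey pronouns co-varying with the restrictor.
Strong reading: for every (a,c,b) with drafted(a,c,b), signed(b,c).
Restrictor triples: (A2,C1,B2)→signed(B2,C1) ✓  (A2,C2,B3)→signed(B3,C2) ✓  (A2,C3,B3)→signed(B3,C3) ✓  (A2,C3,B4)→signed(B4,C3) ✓  (A2,C3,B5)→signed(B5,C3) ✗  (A3,C1,B3)→signed(B3,C1) ✗  (A3,C2,B1)→signed(B1,C2) ✓  (A3,C2,B5)→signed(B5,C2) ✗  (A3,C3,B3)→signed(B3,C3) ✓
Counterexamples (restrictor triples failing the scope): 3.

3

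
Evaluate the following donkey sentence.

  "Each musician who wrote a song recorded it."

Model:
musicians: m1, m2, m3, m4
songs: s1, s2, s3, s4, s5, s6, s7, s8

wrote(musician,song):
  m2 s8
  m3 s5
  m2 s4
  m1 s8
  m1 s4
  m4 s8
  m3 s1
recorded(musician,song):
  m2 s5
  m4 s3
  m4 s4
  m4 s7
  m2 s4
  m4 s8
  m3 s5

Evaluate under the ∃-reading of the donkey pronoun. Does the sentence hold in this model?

False

"it" takes "a song" as antecedent — a donkey pronoun bound across the clause boundary.
Weak reading: every musician m with some wrote-song has at least one wrote-song s such that recorded(m,s).
Per musician: m1:✗  m2:✓  m3:✓  m4:✓
m1 has no witness among its wrote-songs.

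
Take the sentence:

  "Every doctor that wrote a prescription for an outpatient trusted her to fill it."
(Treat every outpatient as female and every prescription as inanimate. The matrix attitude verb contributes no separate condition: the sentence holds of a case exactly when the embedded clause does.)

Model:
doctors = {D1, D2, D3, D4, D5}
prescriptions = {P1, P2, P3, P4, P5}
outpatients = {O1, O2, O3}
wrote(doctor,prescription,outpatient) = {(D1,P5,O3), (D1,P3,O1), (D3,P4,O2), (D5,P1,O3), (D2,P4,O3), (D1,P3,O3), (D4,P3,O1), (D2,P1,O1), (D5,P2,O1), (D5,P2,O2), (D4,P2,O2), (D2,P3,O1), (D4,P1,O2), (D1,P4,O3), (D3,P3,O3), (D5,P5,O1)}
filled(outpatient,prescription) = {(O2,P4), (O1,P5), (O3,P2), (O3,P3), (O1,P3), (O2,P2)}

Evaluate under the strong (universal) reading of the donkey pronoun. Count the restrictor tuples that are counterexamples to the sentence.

7

"her" takes "an outpatient" as antecedent and "it" takes "a prescription"; both are donkey pronouns co-varying with the restrictor.
Strong reading: for every (d,p,o) with wrote(d,p,o), filled(o,p).
Restrictor triples: (D1,P3,O1)→filled(O1,P3) ✓  (D1,P3,O3)→filled(O3,P3) ✓  (D1,P4,O3)→filled(O3,P4) ✗  (D1,P5,O3)→filled(O3,P5) ✗  (D2,P1,O1)→filled(O1,P1) ✗  (D2,P3,O1)→filled(O1,P3) ✓  (D2,P4,O3)→filled(O3,P4) ✗  (D3,P3,O3)→filled(O3,P3) ✓  (D3,P4,O2)→filled(O2,P4) ✓  (D4,P1,O2)→filled(O2,P1) ✗  (D4,P2,O2)→filled(O2,P2) ✓  (D4,P3,O1)→filled(O1,P3) ✓  (D5,P1,O3)→filled(O3,P1) ✗  (D5,P2,O1)→filled(O1,P2) ✗  (D5,P2,O2)→filled(O2,P2) ✓  (D5,P5,O1)→filled(O1,P5) ✓
Counterexamples (restrictor triples failing the scope): 7.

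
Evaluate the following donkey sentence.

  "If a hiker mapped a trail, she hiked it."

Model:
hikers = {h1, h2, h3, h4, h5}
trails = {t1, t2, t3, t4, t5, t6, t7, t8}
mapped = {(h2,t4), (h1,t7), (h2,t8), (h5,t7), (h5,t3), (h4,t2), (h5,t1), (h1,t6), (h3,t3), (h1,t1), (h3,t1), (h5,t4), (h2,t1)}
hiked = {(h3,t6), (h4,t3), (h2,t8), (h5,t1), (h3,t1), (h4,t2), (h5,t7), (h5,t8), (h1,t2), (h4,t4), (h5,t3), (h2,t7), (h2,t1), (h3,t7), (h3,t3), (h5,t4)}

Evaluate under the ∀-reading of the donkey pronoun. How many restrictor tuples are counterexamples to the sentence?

4

"it" takes "a trail" as antecedent — a donkey pronoun bound across the clause boundary.
Strong reading: for every (h,t) with mapped(h,t), hiked(h,t).
Restrictor pairs: (h1,t1) ✗  (h1,t6) ✗  (h1,t7) ✗  (h2,t1) ✓  (h2,t4) ✗  (h2,t8) ✓  (h3,t1) ✓  (h3,t3) ✓  (h4,t2) ✓  (h5,t1) ✓  (h5,t3) ✓  (h5,t4) ✓  (h5,t7) ✓
Counterexamples (restrictor pairs failing the scope): 4.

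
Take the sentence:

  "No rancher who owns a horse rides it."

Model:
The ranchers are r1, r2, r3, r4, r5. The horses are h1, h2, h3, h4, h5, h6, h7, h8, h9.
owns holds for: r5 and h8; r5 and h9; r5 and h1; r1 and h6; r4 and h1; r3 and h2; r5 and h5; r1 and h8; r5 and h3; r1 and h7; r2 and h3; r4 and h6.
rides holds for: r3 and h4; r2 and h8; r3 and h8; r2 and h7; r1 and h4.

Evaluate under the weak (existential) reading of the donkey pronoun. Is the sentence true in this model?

True

"it" takes "a horse" as antecedent — a donkey pronoun bound across the clause boundary.
Truth condition: for no (r,h) with owns(r,h) does rides(r,h) hold.
Restrictor pairs — does the scope hold? (r1,h6):fails  (r1,h7):fails  (r1,h8):fails  (r2,h3):fails  (r3,h2):fails  (r4,h1):fails  (r4,h6):fails  (r5,h1):fails  (r5,h3):fails  (r5,h5):fails  (r5,h8):fails  (r5,h9):fails
Scope holds for no restrictor pair, so the sentence is true.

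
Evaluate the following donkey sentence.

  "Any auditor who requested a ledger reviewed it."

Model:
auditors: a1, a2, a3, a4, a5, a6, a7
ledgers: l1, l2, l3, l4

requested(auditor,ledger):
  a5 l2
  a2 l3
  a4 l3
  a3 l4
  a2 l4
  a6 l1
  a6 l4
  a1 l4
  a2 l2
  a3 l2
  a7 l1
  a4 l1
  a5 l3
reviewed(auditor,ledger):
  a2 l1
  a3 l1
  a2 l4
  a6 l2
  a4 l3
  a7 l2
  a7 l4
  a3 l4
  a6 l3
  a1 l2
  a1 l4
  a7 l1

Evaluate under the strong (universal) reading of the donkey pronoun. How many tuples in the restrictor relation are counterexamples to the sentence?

"it" takes "a ledger" as antecedent — a donkey pronoun bound across the clause boundary.
Strong reading: for every (a,l) with requested(a,l), reviewed(a,l).
Restrictor pairs: (a1,l4) ✓  (a2,l2) ✗  (a2,l3) ✗  (a2,l4) ✓  (a3,l2) ✗  (a3,l4) ✓  (a4,l1) ✗  (a4,l3) ✓  (a5,l2) ✗  (a5,l3) ✗  (a6,l1) ✗  (a6,l4) ✗  (a7,l1) ✓
Counterexamples (restrictor pairs failing the scope): 8.

8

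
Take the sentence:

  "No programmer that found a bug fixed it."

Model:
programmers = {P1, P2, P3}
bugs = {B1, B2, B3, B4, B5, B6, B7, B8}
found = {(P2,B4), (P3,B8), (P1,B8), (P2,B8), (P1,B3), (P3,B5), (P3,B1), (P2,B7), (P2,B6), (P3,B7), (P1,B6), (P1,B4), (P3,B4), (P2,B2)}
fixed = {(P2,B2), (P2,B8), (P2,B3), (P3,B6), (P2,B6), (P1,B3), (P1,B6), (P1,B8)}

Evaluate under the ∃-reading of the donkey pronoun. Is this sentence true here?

"it" takes "a bug" as antecedent — a donkey pronoun bound across the clause boundary.
Truth condition: for no (p,b) with found(p,b) does fixed(p,b) hold.
Restrictor pairs — does the scope hold? (P1,B3):holds  (P1,B4):fails  (P1,B6):holds  (P1,B8):holds  (P2,B2):holds  (P2,B4):fails  (P2,B6):holds  (P2,B7):fails  (P2,B8):holds  (P3,B1):fails  (P3,B4):fails  (P3,B5):fails  (P3,B7):fails  (P3,B8):fails
Scope holds for 6 pair(s), so the sentence is false.

False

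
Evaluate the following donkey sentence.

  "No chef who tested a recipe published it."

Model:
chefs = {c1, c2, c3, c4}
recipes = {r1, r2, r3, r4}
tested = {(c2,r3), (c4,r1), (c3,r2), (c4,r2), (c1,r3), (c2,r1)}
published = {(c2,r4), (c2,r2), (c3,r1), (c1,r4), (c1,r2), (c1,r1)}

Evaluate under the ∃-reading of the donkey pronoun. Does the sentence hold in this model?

"it" takes "a recipe" as antecedent — a donkey pronoun bound across the clause boundary.
Truth condition: for no (c,r) with tested(c,r) does published(c,r) hold.
Restrictor pairs — does the scope hold? (c1,r3):fails  (c2,r1):fails  (c2,r3):fails  (c3,r2):fails  (c4,r1):fails  (c4,r2):fails
Scope holds for no restrictor pair, so the sentence is true.

True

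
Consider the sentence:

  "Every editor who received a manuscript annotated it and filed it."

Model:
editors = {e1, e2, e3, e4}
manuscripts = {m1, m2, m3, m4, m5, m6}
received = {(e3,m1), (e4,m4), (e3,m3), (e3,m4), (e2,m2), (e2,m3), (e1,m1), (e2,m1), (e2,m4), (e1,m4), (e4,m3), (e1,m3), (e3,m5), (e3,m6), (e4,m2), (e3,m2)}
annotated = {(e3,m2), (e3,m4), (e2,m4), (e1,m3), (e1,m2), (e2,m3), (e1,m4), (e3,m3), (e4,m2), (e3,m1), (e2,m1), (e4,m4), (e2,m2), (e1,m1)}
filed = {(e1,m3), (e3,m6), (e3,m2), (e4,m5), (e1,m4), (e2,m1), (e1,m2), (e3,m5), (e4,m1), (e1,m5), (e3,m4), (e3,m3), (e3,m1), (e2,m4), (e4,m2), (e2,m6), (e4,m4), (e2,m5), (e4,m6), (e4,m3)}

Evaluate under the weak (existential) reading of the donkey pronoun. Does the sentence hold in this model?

True

"it" takes "a manuscript" as antecedent — a donkey pronoun bound across the clause boundary.
Weak reading: every editor e with some received-manuscript has at least one received-manuscript m such that annotated(e,m) ∧ filed(e,m).
Per editor: e1:✓  e2:✓  e3:✓  e4:✓
Every editor in the restrictor has a witness.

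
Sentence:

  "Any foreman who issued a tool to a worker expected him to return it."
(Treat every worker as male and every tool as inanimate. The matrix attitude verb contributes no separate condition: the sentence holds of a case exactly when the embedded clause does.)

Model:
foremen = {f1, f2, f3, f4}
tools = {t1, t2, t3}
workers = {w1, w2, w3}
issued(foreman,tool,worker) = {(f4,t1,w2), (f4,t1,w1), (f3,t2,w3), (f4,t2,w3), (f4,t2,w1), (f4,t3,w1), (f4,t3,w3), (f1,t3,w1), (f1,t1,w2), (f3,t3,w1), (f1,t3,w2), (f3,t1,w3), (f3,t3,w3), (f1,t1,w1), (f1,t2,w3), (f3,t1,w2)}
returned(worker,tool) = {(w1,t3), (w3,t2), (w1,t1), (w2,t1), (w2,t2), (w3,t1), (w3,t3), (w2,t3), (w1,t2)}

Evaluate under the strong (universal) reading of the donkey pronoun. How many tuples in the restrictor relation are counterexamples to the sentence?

"him" takes "a worker" as antecedent and "it" takes "a tool"; both are donkey pronouns co-varying with the restrictor.
Strong reading: for every (f,t,w) with issued(f,t,w), returned(w,t).
Restrictor triples: (f1,t1,w1)→returned(w1,t1) ✓  (f1,t1,w2)→returned(w2,t1) ✓  (f1,t2,w3)→returned(w3,t2) ✓  (f1,t3,w1)→returned(w1,t3) ✓  (f1,t3,w2)→returned(w2,t3) ✓  (f3,t1,w2)→returned(w2,t1) ✓  (f3,t1,w3)→returned(w3,t1) ✓  (f3,t2,w3)→returned(w3,t2) ✓  (f3,t3,w1)→returned(w1,t3) ✓  (f3,t3,w3)→returned(w3,t3) ✓  (f4,t1,w1)→returned(w1,t1) ✓  (f4,t1,w2)→returned(w2,t1) ✓  (f4,t2,w1)→returned(w1,t2) ✓  (f4,t2,w3)→returned(w3,t2) ✓  (f4,t3,w1)→returned(w1,t3) ✓  (f4,t3,w3)→returned(w3,t3) ✓
Counterexamples (restrictor triples failing the scope): 0.

0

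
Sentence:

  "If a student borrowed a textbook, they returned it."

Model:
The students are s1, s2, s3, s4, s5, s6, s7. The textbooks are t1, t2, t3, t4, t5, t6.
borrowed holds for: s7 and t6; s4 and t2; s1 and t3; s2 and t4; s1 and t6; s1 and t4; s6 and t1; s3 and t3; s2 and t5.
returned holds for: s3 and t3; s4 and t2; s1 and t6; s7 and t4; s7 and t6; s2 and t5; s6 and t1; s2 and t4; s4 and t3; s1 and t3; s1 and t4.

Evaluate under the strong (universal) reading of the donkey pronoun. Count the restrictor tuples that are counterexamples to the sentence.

0

"it" takes "a textbook" as antecedent — a donkey pronoun bound across the clause boundary.
Strong reading: for every (s,t) with borrowed(s,t), returned(s,t).
Restrictor pairs: (s1,t3) ✓  (s1,t4) ✓  (s1,t6) ✓  (s2,t4) ✓  (s2,t5) ✓  (s3,t3) ✓  (s4,t2) ✓  (s6,t1) ✓  (s7,t6) ✓
Counterexamples (restrictor pairs failing the scope): 0.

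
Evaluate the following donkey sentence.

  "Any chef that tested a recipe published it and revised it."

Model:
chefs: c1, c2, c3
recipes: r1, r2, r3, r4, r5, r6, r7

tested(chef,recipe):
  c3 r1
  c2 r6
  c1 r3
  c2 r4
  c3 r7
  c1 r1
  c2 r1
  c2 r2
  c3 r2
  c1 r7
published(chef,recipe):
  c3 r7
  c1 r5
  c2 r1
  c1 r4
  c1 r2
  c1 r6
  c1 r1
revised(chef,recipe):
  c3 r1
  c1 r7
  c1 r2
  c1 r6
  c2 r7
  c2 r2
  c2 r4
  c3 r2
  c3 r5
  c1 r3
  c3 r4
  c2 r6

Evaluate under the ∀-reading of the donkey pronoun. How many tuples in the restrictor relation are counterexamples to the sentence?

10

"it" takes "a recipe" as antecedent — a donkey pronoun bound across the clause boundary.
Strong reading: for every (c,r) with tested(c,r), published(c,r) ∧ revised(c,r).
Restrictor pairs: (c1,r1) ✗  (c1,r3) ✗  (c1,r7) ✗  (c2,r1) ✗  (c2,r2) ✗  (c2,r4) ✗  (c2,r6) ✗  (c3,r1) ✗  (c3,r2) ✗  (c3,r7) ✗
Counterexamples (restrictor pairs failing the scope): 10.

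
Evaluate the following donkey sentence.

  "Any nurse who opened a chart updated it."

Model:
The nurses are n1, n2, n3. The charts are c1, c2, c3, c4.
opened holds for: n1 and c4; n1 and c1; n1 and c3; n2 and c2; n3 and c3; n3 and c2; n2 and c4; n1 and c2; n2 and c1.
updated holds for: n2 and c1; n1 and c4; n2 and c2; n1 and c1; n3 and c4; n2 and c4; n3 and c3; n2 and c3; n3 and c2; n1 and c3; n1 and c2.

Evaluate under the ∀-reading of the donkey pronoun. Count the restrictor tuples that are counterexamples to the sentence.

"it" takes "a chart" as antecedent — a donkey pronoun bound across the clause boundary.
Strong reading: for every (n,c) with opened(n,c), updated(n,c).
Restrictor pairs: (n1,c1) ✓  (n1,c2) ✓  (n1,c3) ✓  (n1,c4) ✓  (n2,c1) ✓  (n2,c2) ✓  (n2,c4) ✓  (n3,c2) ✓  (n3,c3) ✓
Counterexamples (restrictor pairs failing the scope): 0.

0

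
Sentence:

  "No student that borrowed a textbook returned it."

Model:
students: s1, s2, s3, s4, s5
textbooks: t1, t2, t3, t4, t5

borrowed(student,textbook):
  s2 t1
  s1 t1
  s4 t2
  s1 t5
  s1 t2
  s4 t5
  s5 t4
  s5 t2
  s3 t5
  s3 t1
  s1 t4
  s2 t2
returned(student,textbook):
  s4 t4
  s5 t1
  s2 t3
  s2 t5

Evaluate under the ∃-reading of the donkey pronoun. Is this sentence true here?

"it" takes "a textbook" as antecedent — a donkey pronoun bound across the clause boundary.
Truth condition: for no (s,t) with borrowed(s,t) does returned(s,t) hold.
Restrictor pairs — does the scope hold? (s1,t1):fails  (s1,t2):fails  (s1,t4):fails  (s1,t5):fails  (s2,t1):fails  (s2,t2):fails  (s3,t1):fails  (s3,t5):fails  (s4,t2):fails  (s4,t5):fails  (s5,t2):fails  (s5,t4):fails
Scope holds for no restrictor pair, so the sentence is true.

True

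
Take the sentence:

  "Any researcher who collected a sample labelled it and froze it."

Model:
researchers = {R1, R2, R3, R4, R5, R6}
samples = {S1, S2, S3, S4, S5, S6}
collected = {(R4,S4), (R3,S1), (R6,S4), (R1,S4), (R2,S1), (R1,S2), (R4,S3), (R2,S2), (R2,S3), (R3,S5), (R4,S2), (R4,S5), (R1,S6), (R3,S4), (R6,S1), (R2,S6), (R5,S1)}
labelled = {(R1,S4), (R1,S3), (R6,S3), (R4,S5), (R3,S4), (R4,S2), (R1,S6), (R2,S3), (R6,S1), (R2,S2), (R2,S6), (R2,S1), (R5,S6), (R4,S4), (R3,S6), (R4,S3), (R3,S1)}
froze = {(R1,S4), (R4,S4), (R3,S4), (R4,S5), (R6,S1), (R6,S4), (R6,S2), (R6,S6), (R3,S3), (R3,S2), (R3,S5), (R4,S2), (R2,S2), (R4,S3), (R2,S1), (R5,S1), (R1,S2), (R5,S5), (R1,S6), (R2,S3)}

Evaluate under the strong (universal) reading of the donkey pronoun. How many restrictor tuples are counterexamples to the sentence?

"it" takes "a sample" as antecedent — a donkey pronoun bound across the clause boundary.
Strong reading: for every (r,s) with collected(r,s), labelled(r,s) ∧ froze(r,s).
Restrictor pairs: (R1,S2) ✗  (R1,S4) ✓  (R1,S6) ✓  (R2,S1) ✓  (R2,S2) ✓  (R2,S3) ✓  (R2,S6) ✗  (R3,S1) ✗  (R3,S4) ✓  (R3,S5) ✗  (R4,S2) ✓  (R4,S3) ✓  (R4,S4) ✓  (R4,S5) ✓  (R5,S1) ✗  (R6,S1) ✓  (R6,S4) ✗
Counterexamples (restrictor pairs failing the scope): 6.

6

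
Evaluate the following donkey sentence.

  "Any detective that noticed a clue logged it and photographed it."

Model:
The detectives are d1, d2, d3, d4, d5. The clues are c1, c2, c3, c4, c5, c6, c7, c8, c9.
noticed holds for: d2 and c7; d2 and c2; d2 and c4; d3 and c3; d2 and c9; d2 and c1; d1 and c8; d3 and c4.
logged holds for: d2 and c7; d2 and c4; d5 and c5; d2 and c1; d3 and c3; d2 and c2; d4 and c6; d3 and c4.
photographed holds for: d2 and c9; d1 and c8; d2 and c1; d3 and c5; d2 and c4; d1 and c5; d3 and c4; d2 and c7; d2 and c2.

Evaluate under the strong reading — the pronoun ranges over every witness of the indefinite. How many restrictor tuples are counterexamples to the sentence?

3

"it" takes "a clue" as antecedent — a donkey pronoun bound across the clause boundary.
Strong reading: for every (d,c) with noticed(d,c), logged(d,c) ∧ photographed(d,c).
Restrictor pairs: (d1,c8) ✗  (d2,c1) ✓  (d2,c2) ✓  (d2,c4) ✓  (d2,c7) ✓  (d2,c9) ✗  (d3,c3) ✗  (d3,c4) ✓
Counterexamples (restrictor pairs failing the scope): 3.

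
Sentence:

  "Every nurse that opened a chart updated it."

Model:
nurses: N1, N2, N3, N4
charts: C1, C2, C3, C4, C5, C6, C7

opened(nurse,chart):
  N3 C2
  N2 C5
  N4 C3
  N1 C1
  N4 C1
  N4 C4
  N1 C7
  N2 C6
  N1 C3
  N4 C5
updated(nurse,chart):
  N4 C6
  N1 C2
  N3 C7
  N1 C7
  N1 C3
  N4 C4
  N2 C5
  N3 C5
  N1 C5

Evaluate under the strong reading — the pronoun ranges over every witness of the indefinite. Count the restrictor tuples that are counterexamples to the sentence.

"it" takes "a chart" as antecedent — a donkey pronoun bound across the clause boundary.
Strong reading: for every (n,c) with opened(n,c), updated(n,c).
Restrictor pairs: (N1,C1) ✗  (N1,C3) ✓  (N1,C7) ✓  (N2,C5) ✓  (N2,C6) ✗  (N3,C2) ✗  (N4,C1) ✗  (N4,C3) ✗  (N4,C4) ✓  (N4,C5) ✗
Counterexamples (restrictor pairs failing the scope): 6.

6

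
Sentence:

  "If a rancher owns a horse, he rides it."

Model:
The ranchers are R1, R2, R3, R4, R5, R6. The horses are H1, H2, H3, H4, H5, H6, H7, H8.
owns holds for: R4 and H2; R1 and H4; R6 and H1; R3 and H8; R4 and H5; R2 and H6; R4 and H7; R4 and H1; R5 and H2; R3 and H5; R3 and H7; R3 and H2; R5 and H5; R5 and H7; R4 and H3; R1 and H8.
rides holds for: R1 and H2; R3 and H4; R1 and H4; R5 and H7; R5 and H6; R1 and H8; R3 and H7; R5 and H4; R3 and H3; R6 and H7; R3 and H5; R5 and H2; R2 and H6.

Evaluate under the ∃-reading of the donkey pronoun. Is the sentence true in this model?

"it" takes "a horse" as antecedent — a donkey pronoun bound across the clause boundary.
Weak reading: every rancher r with some owns-horse has at least one owns-horse h such that rides(r,h).
Per rancher: R1:✓  R2:✓  R3:✓  R4:✗  R5:✓  R6:✗
R4 has no witness among its owns-horses.

False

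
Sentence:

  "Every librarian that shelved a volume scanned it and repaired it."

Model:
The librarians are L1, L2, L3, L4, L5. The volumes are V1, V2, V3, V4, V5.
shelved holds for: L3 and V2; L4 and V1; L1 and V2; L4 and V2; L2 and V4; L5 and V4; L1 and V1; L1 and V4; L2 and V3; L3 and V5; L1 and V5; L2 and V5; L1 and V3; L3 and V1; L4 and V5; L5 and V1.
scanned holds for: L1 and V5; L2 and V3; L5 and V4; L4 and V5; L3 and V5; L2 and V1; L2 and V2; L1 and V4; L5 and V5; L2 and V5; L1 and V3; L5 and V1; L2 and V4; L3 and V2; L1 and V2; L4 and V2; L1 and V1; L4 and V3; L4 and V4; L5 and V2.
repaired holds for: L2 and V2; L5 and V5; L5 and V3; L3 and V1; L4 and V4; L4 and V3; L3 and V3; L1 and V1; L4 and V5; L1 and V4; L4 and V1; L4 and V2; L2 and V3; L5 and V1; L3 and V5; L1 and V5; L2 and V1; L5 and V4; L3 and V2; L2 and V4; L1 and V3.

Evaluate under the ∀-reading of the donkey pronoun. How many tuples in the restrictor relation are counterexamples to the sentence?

4

"it" takes "a volume" as antecedent — a donkey pronoun bound across the clause boundary.
Strong reading: for every (l,v) with shelved(l,v), scanned(l,v) ∧ repaired(l,v).
Restrictor pairs: (L1,V1) ✓  (L1,V2) ✗  (L1,V3) ✓  (L1,V4) ✓  (L1,V5) ✓  (L2,V3) ✓  (L2,V4) ✓  (L2,V5) ✗  (L3,V1) ✗  (L3,V2) ✓  (L3,V5) ✓  (L4,V1) ✗  (L4,V2) ✓  (L4,V5) ✓  (L5,V1) ✓  (L5,V4) ✓
Counterexamples (restrictor pairs failing the scope): 4.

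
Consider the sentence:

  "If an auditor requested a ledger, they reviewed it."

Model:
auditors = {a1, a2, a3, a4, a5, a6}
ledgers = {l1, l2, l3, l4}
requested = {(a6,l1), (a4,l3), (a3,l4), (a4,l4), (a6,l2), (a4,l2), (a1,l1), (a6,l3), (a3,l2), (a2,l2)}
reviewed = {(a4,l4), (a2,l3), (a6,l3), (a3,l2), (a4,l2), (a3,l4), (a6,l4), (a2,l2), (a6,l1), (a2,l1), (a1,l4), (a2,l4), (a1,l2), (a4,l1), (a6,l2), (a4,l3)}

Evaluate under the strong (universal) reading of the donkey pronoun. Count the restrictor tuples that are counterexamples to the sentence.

1

"it" takes "a ledger" as antecedent — a donkey pronoun bound across the clause boundary.
Strong reading: for every (a,l) with requested(a,l), reviewed(a,l).
Restrictor pairs: (a1,l1) ✗  (a2,l2) ✓  (a3,l2) ✓  (a3,l4) ✓  (a4,l2) ✓  (a4,l3) ✓  (a4,l4) ✓  (a6,l1) ✓  (a6,l2) ✓  (a6,l3) ✓
Counterexamples (restrictor pairs failing the scope): 1.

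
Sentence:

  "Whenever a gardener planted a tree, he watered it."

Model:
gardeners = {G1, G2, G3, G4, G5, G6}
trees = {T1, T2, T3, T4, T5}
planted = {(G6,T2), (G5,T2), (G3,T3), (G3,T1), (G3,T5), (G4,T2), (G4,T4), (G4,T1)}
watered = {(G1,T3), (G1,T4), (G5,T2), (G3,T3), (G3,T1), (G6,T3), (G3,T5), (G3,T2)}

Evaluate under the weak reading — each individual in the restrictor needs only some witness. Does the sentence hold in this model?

"it" takes "a tree" as antecedent — a donkey pronoun bound across the clause boundary.
Weak reading: every gardener g with some planted-tree has at least one planted-tree t such that watered(g,t).
Per gardener: G3:✓  G4:✗  G5:✓  G6:✗
G4 has no witness among its planted-trees.

False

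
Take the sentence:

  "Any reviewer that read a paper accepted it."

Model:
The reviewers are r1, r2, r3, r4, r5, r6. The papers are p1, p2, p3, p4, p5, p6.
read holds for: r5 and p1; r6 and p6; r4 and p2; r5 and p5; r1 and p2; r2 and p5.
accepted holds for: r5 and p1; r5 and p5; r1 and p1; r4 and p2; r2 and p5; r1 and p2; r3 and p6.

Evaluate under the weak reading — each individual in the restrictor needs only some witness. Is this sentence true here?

"it" takes "a paper" as antecedent — a donkey pronoun bound across the clause boundary.
Weak reading: every reviewer r with some read-paper has at least one read-paper p such that accepted(r,p).
Per reviewer: r1:✓  r2:✓  r4:✓  r5:✓  r6:✗
r6 has no witness among its read-papers.

False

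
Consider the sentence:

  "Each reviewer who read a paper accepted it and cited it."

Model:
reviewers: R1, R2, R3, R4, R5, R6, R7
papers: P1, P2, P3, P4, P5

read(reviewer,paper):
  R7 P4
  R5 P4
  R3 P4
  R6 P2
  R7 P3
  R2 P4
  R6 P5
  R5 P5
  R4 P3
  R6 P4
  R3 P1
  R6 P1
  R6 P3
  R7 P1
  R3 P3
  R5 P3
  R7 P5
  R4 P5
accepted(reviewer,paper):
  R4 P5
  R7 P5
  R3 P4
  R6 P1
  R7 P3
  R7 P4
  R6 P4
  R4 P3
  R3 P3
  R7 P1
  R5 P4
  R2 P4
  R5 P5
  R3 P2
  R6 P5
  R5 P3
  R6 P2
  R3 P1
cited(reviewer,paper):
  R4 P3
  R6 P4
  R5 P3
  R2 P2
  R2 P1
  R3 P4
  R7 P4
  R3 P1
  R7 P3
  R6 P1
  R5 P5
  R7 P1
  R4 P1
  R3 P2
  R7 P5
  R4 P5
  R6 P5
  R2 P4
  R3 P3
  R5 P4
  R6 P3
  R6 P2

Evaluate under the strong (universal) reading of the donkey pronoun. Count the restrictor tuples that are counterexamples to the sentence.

"it" takes "a paper" as antecedent — a donkey pronoun bound across the clause boundary.
Strong reading: for every (r,p) with read(r,p), accepted(r,p) ∧ cited(r,p).
Restrictor pairs: (R2,P4) ✓  (R3,P1) ✓  (R3,P3) ✓  (R3,P4) ✓  (R4,P3) ✓  (R4,P5) ✓  (R5,P3) ✓  (R5,P4) ✓  (R5,P5) ✓  (R6,P1) ✓  (R6,P2) ✓  (R6,P3) ✗  (R6,P4) ✓  (R6,P5) ✓  (R7,P1) ✓  (R7,P3) ✓  (R7,P4) ✓  (R7,P5) ✓
Counterexamples (restrictor pairs failing the scope): 1.

1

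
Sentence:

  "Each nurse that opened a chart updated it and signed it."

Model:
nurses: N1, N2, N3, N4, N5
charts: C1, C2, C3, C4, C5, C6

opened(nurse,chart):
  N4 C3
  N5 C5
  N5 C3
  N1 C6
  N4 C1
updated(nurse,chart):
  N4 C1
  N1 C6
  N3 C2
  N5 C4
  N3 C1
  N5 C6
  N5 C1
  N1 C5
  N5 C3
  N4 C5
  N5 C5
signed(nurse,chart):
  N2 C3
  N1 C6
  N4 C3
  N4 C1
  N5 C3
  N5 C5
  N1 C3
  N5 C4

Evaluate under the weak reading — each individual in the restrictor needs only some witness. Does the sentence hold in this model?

True

"it" takes "a chart" as antecedent — a donkey pronoun bound across the clause boundary.
Weak reading: every nurse n with some opened-chart has at least one opened-chart c such that updated(n,c) ∧ signed(n,c).
Per nurse: N1:✓  N4:✓  N5:✓
Every nurse in the restrictor has a witness.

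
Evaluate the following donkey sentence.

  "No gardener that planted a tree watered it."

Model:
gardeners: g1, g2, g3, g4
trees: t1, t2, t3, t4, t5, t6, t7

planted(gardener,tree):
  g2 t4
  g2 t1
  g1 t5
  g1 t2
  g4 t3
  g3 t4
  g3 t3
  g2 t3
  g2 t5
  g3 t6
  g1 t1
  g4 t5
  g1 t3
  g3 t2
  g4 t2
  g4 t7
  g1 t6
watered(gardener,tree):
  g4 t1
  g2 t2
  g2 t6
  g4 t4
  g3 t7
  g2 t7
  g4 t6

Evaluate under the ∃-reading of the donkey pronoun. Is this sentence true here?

True

"it" takes "a tree" as antecedent — a donkey pronoun bound across the clause boundary.
Truth condition: for no (g,t) with planted(g,t) does watered(g,t) hold.
Restrictor pairs — does the scope hold? (g1,t1):fails  (g1,t2):fails  (g1,t3):fails  (g1,t5):fails  (g1,t6):fails  (g2,t1):fails  (g2,t3):fails  (g2,t4):fails  (g2,t5):fails  (g3,t2):fails  (g3,t3):fails  (g3,t4):fails  (g3,t6):fails  (g4,t2):fails  (g4,t3):fails  (g4,t5):fails  (g4,t7):fails
Scope holds for no restrictor pair, so the sentence is true.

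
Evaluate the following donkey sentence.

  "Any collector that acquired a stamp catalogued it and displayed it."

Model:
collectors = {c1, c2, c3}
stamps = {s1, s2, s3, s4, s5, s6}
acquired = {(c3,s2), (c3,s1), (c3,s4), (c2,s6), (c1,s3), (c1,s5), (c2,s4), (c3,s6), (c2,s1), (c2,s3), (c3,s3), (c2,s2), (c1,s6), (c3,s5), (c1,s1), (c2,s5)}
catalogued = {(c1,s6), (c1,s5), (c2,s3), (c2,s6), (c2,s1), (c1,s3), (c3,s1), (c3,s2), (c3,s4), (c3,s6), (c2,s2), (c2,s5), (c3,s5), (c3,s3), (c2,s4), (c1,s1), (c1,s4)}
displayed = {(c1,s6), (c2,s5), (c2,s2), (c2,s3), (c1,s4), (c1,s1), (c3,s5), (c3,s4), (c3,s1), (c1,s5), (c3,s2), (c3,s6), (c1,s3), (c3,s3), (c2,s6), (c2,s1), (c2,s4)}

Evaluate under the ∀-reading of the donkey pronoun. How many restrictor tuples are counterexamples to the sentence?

"it" takes "a stamp" as antecedent — a donkey pronoun bound across the clause boundary.
Strong reading: for every (c,s) with acquired(c,s), catalogued(c,s) ∧ displayed(c,s).
Restrictor pairs: (c1,s1) ✓  (c1,s3) ✓  (c1,s5) ✓  (c1,s6) ✓  (c2,s1) ✓  (c2,s2) ✓  (c2,s3) ✓  (c2,s4) ✓  (c2,s5) ✓  (c2,s6) ✓  (c3,s1) ✓  (c3,s2) ✓  (c3,s3) ✓  (c3,s4) ✓  (c3,s5) ✓  (c3,s6) ✓
Counterexamples (restrictor pairs failing the scope): 0.

0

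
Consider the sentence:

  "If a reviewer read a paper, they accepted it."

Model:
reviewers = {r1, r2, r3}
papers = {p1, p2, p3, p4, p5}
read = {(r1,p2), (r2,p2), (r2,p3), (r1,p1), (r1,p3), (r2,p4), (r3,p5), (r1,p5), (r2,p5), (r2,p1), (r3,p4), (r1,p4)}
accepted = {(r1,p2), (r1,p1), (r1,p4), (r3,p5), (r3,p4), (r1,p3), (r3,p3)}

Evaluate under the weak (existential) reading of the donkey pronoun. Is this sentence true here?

False

"it" takes "a paper" as antecedent — a donkey pronoun bound across the clause boundary.
Weak reading: every reviewer r with some read-paper has at least one read-paper p such that accepted(r,p).
Per reviewer: r1:✓  r2:✗  r3:✓
r2 has no witness among its read-papers.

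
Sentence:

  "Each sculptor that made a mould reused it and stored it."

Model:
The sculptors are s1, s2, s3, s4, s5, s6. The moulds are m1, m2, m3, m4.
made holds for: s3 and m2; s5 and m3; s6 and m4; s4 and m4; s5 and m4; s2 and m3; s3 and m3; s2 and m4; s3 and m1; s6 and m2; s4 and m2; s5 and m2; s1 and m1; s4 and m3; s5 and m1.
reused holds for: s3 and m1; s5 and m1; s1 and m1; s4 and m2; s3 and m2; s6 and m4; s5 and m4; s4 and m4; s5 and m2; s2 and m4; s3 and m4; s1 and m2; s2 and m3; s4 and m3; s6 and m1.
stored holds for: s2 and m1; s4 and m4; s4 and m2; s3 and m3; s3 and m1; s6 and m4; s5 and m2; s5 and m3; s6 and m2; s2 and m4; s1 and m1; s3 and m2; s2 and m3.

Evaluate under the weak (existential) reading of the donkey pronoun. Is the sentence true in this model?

"it" takes "a mould" as antecedent — a donkey pronoun bound across the clause boundary.
Weak reading: every sculptor s with some made-mould has at least one made-mould m such that reused(s,m) ∧ stored(s,m).
Per sculptor: s1:✓  s2:✓  s3:✓  s4:✓  s5:✓  s6:✓
Every sculptor in the restrictor has a witness.

True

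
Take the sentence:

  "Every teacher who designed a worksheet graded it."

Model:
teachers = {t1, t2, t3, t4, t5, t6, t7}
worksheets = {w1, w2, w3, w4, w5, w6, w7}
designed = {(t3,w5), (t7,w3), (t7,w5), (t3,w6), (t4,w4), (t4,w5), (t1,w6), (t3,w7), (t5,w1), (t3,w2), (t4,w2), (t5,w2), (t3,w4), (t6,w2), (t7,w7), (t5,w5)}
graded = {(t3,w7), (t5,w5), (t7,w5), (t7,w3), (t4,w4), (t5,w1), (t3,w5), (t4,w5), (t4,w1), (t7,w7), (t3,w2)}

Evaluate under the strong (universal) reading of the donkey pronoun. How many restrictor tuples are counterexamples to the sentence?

"it" takes "a worksheet" as antecedent — a donkey pronoun bound across the clause boundary.
Strong reading: for every (t,w) with designed(t,w), graded(t,w).
Restrictor pairs: (t1,w6) ✗  (t3,w2) ✓  (t3,w4) ✗  (t3,w5) ✓  (t3,w6) ✗  (t3,w7) ✓  (t4,w2) ✗  (t4,w4) ✓  (t4,w5) ✓  (t5,w1) ✓  (t5,w2) ✗  (t5,w5) ✓  (t6,w2) ✗  (t7,w3) ✓  (t7,w5) ✓  (t7,w7) ✓
Counterexamples (restrictor pairs failing the scope): 6.

6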